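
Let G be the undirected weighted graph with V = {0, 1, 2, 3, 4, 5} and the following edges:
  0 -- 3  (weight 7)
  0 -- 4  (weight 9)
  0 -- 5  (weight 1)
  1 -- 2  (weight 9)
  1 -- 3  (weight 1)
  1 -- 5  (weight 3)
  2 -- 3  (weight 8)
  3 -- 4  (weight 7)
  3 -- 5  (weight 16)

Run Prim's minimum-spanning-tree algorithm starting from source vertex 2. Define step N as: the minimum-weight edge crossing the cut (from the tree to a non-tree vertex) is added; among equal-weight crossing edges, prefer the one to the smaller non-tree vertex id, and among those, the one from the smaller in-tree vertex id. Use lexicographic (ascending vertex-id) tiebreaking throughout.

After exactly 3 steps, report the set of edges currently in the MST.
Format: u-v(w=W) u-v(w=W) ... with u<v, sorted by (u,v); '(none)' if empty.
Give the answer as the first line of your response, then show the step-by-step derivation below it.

1-3(w=1) 1-5(w=3) 2-3(w=8)

step 1: add edge 2-3 (w=8); MST = {2-3(w=8)}
step 2: add edge 1-3 (w=1); MST = {1-3(w=1) 2-3(w=8)}
step 3: add edge 1-5 (w=3); MST = {1-3(w=1) 1-5(w=3) 2-3(w=8)}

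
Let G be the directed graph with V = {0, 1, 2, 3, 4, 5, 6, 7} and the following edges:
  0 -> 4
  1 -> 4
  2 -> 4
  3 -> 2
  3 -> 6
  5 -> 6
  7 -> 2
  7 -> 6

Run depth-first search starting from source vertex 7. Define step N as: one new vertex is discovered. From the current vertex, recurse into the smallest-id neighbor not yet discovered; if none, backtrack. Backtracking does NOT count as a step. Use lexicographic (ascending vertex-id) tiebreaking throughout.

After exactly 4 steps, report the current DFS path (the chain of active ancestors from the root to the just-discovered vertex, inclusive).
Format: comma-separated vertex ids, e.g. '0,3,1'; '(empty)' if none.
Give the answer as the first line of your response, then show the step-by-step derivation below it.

7,6

step 1: discover 7; path=7; order=7
step 2: discover 2; path=7>2; order=7,2
step 3: discover 4; path=7>2>4; order=7,2,4
step 4: discover 6; path=7>6; order=7,2,4,6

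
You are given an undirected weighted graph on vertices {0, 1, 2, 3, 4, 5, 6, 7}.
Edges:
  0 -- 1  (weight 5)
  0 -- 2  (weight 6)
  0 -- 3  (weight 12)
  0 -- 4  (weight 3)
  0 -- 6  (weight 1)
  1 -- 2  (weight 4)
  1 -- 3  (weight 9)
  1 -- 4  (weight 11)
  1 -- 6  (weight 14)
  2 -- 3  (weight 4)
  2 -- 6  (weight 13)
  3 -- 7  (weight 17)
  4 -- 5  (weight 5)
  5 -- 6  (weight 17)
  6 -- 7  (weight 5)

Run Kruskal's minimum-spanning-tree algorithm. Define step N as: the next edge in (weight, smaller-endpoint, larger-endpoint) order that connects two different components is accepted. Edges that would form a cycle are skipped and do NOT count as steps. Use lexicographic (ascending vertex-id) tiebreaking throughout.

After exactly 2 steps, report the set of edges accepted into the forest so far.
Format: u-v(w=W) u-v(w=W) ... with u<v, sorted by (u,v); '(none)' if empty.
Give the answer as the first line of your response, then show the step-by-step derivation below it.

0-4(w=3) 0-6(w=1)

step 1: add edge 0-6 (w=1); MST = {0-6(w=1)}
step 2: add edge 0-4 (w=3); MST = {0-4(w=3) 0-6(w=1)}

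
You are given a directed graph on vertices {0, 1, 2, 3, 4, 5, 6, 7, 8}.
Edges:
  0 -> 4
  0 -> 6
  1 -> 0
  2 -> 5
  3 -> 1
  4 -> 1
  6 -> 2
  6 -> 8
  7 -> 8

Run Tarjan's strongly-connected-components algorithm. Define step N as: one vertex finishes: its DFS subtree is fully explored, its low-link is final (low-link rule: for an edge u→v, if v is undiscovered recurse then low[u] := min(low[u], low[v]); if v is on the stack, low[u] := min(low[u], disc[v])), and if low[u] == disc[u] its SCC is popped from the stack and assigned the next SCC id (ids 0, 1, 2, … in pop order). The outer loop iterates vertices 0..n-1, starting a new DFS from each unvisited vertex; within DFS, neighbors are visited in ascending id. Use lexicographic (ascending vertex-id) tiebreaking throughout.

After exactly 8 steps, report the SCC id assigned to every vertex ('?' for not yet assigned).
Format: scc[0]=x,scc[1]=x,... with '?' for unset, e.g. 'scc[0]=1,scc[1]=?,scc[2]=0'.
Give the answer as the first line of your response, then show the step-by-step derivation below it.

scc[0]=4,scc[1]=4,scc[2]=1,scc[3]=5,scc[4]=4,scc[5]=0,scc[6]=3,scc[7]=?,scc[8]=2

step 1: low=(low[0]=0,low[1]=0,low[2]=?,low[3]=?,low[4]=1,low[5]=?,low[6]=?,low[7]=?,low[8]=?); scc=(scc[0]=?,scc[1]=?,scc[2]=?,scc[3]=?,scc[4]=?,scc[5]=?,scc[6]=?,scc[7]=?,scc[8]=?)
step 2: low=(low[0]=0,low[1]=0,low[2]=?,low[3]=?,low[4]=0,low[5]=?,low[6]=?,low[7]=?,low[8]=?); scc=(scc[0]=?,scc[1]=?,scc[2]=?,scc[3]=?,scc[4]=?,scc[5]=?,scc[6]=?,scc[7]=?,scc[8]=?)
step 3: low=(low[0]=0,low[1]=0,low[2]=4,low[3]=?,low[4]=0,low[5]=5,low[6]=3,low[7]=?,low[8]=?); scc=(scc[0]=?,scc[1]=?,scc[2]=?,scc[3]=?,scc[4]=?,scc[5]=0,scc[6]=?,scc[7]=?,scc[8]=?)
step 4: low=(low[0]=0,low[1]=0,low[2]=4,low[3]=?,low[4]=0,low[5]=5,low[6]=3,low[7]=?,low[8]=?); scc=(scc[0]=?,scc[1]=?,scc[2]=1,scc[3]=?,scc[4]=?,scc[5]=0,scc[6]=?,scc[7]=?,scc[8]=?)
step 5: low=(low[0]=0,low[1]=0,low[2]=4,low[3]=?,low[4]=0,low[5]=5,low[6]=3,low[7]=?,low[8]=6); scc=(scc[0]=?,scc[1]=?,scc[2]=1,scc[3]=?,scc[4]=?,scc[5]=0,scc[6]=?,scc[7]=?,scc[8]=2)
step 6: low=(low[0]=0,low[1]=0,low[2]=4,low[3]=?,low[4]=0,low[5]=5,low[6]=3,low[7]=?,low[8]=6); scc=(scc[0]=?,scc[1]=?,scc[2]=1,scc[3]=?,scc[4]=?,scc[5]=0,scc[6]=3,scc[7]=?,scc[8]=2)
step 7: low=(low[0]=0,low[1]=0,low[2]=4,low[3]=?,low[4]=0,low[5]=5,low[6]=3,low[7]=?,low[8]=6); scc=(scc[0]=4,scc[1]=4,scc[2]=1,scc[3]=?,scc[4]=4,scc[5]=0,scc[6]=3,scc[7]=?,scc[8]=2)
step 8: low=(low[0]=0,low[1]=0,low[2]=4,low[3]=7,low[4]=0,low[5]=5,low[6]=3,low[7]=?,low[8]=6); scc=(scc[0]=4,scc[1]=4,scc[2]=1,scc[3]=5,scc[4]=4,scc[5]=0,scc[6]=3,scc[7]=?,scc[8]=2)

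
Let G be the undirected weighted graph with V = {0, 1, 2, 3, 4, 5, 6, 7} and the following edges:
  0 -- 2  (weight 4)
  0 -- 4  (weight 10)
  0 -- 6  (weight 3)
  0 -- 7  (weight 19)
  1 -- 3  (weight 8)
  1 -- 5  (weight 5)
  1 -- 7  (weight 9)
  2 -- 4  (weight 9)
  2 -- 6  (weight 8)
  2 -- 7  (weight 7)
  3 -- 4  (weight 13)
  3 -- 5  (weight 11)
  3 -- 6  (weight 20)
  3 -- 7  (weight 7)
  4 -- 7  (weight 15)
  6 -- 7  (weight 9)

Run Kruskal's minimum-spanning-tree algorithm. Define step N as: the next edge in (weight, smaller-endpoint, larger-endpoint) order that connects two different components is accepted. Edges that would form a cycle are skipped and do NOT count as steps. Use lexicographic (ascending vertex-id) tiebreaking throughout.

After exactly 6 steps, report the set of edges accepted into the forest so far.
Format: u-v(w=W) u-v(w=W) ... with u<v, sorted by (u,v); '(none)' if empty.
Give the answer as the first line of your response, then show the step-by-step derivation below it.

0-2(w=4) 0-6(w=3) 1-3(w=8) 1-5(w=5) 2-7(w=7) 3-7(w=7)

step 1: add edge 0-6 (w=3); MST = {0-6(w=3)}
step 2: add edge 0-2 (w=4); MST = {0-2(w=4) 0-6(w=3)}
step 3: add edge 1-5 (w=5); MST = {0-2(w=4) 0-6(w=3) 1-5(w=5)}
step 4: add edge 2-7 (w=7); MST = {0-2(w=4) 0-6(w=3) 1-5(w=5) 2-7(w=7)}
step 5: add edge 3-7 (w=7); MST = {0-2(w=4) 0-6(w=3) 1-5(w=5) 2-7(w=7) 3-7(w=7)}
step 6: add edge 1-3 (w=8); MST = {0-2(w=4) 0-6(w=3) 1-3(w=8) 1-5(w=5) 2-7(w=7) 3-7(w=7)}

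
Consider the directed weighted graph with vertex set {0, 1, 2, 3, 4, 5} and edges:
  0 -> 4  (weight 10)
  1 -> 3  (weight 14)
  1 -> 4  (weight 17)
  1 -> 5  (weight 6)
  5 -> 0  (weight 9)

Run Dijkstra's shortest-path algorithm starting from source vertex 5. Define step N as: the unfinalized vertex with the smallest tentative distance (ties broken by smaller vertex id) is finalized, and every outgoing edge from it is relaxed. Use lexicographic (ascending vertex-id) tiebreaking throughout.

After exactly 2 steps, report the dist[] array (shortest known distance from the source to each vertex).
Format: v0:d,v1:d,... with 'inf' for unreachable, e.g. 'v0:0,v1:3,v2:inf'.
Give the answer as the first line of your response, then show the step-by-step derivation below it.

v0:9,v1:inf,v2:inf,v3:inf,v4:19,v5:0

step 1: dist = v0:9,v1:inf,v2:inf,v3:inf,v4:inf,v5:0
step 2: dist = v0:9,v1:inf,v2:inf,v3:inf,v4:19,v5:0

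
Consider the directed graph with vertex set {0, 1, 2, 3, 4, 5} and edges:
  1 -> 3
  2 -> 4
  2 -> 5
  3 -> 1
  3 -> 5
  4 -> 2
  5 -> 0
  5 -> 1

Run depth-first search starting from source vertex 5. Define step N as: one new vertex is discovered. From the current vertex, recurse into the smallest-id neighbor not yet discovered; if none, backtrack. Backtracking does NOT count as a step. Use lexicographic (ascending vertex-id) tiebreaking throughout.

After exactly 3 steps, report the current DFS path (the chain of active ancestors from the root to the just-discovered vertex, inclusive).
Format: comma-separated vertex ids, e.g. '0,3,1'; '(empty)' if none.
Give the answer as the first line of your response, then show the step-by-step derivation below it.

5,1

step 1: discover 5; path=5; order=5
step 2: discover 0; path=5>0; order=5,0
step 3: discover 1; path=5>1; order=5,0,1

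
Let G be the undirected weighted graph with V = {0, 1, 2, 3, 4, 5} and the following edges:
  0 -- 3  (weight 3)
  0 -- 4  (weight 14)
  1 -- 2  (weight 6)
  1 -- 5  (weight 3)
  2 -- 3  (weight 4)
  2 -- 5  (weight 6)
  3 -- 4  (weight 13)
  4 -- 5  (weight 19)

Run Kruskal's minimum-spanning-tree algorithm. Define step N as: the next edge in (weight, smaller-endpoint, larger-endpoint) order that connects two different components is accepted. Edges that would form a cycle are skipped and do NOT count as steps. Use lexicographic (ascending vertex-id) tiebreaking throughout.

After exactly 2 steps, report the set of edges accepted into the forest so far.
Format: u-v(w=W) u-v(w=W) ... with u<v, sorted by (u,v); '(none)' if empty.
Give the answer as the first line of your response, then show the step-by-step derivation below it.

0-3(w=3) 1-5(w=3)

step 1: add edge 0-3 (w=3); MST = {0-3(w=3)}
step 2: add edge 1-5 (w=3); MST = {0-3(w=3) 1-5(w=3)}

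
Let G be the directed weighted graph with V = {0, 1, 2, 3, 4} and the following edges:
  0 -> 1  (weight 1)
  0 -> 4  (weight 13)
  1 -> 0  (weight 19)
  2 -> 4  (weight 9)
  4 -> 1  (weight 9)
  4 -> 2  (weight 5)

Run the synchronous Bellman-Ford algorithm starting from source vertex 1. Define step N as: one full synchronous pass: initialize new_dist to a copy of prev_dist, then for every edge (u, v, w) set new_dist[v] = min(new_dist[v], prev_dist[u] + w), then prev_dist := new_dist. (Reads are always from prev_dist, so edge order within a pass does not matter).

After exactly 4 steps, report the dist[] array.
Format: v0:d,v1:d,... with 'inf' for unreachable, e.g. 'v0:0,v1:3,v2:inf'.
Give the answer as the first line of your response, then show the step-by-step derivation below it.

v0:19,v1:0,v2:37,v3:inf,v4:32

step 1: dist = v0:19,v1:0,v2:inf,v3:inf,v4:inf
step 2: dist = v0:19,v1:0,v2:inf,v3:inf,v4:32
step 3: dist = v0:19,v1:0,v2:37,v3:inf,v4:32
step 4: dist = v0:19,v1:0,v2:37,v3:inf,v4:32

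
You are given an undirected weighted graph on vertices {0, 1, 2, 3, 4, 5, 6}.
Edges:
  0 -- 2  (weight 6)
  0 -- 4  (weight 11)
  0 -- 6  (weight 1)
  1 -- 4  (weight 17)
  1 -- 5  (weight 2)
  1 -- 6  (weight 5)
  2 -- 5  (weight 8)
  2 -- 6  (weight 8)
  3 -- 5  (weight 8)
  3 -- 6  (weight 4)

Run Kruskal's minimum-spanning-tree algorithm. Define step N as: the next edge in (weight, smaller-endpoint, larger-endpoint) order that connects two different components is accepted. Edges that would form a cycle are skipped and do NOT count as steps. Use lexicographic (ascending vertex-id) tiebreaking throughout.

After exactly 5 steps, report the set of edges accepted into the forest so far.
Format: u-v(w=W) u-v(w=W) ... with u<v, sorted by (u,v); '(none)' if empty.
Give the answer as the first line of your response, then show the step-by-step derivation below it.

0-2(w=6) 0-6(w=1) 1-5(w=2) 1-6(w=5) 3-6(w=4)

step 1: add edge 0-6 (w=1); MST = {0-6(w=1)}
step 2: add edge 1-5 (w=2); MST = {0-6(w=1) 1-5(w=2)}
step 3: add edge 3-6 (w=4); MST = {0-6(w=1) 1-5(w=2) 3-6(w=4)}
step 4: add edge 1-6 (w=5); MST = {0-6(w=1) 1-5(w=2) 1-6(w=5) 3-6(w=4)}
step 5: add edge 0-2 (w=6); MST = {0-2(w=6) 0-6(w=1) 1-5(w=2) 1-6(w=5) 3-6(w=4)}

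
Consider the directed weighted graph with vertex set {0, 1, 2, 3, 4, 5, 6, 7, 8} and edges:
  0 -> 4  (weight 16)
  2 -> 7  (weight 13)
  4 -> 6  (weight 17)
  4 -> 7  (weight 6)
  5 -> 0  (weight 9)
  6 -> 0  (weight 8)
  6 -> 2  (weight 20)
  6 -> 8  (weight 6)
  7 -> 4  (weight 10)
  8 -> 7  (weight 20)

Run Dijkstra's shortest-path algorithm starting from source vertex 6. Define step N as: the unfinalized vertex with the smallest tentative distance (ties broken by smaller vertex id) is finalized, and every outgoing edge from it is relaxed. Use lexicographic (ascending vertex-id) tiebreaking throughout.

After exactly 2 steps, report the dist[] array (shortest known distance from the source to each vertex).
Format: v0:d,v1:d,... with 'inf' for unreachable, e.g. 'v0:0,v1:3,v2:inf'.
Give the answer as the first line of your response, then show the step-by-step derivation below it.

v0:8,v1:inf,v2:20,v3:inf,v4:inf,v5:inf,v6:0,v7:26,v8:6

step 1: dist = v0:8,v1:inf,v2:20,v3:inf,v4:inf,v5:inf,v6:0,v7:inf,v8:6
step 2: dist = v0:8,v1:inf,v2:20,v3:inf,v4:inf,v5:inf,v6:0,v7:26,v8:6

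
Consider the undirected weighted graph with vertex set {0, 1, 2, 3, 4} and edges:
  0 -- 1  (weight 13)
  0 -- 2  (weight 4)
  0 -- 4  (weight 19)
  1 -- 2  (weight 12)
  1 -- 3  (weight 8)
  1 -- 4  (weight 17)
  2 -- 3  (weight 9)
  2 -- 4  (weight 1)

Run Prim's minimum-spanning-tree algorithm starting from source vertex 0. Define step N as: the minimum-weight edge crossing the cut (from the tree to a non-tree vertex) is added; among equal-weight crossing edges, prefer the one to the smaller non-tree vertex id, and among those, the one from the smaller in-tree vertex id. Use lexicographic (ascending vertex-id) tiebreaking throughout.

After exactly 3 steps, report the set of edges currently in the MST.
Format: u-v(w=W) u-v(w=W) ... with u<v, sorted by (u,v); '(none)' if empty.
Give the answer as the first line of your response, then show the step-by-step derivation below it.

0-2(w=4) 2-3(w=9) 2-4(w=1)

step 1: add edge 0-2 (w=4); MST = {0-2(w=4)}
step 2: add edge 2-4 (w=1); MST = {0-2(w=4) 2-4(w=1)}
step 3: add edge 2-3 (w=9); MST = {0-2(w=4) 2-3(w=9) 2-4(w=1)}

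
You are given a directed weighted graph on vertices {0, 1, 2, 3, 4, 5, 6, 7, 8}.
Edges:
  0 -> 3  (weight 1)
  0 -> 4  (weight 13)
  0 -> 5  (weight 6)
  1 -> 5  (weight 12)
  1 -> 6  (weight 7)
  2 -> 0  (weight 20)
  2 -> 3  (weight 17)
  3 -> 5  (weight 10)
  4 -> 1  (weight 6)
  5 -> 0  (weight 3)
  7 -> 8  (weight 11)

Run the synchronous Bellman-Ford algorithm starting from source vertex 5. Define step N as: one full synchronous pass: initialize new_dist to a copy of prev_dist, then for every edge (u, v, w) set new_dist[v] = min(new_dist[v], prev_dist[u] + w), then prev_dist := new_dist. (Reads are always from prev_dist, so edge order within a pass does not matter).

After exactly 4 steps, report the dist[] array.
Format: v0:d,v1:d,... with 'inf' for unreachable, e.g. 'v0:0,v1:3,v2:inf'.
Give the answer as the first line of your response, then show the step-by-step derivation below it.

v0:3,v1:22,v2:inf,v3:4,v4:16,v5:0,v6:29,v7:inf,v8:inf

step 1: dist = v0:3,v1:inf,v2:inf,v3:inf,v4:inf,v5:0,v6:inf,v7:inf,v8:inf
step 2: dist = v0:3,v1:inf,v2:inf,v3:4,v4:16,v5:0,v6:inf,v7:inf,v8:inf
step 3: dist = v0:3,v1:22,v2:inf,v3:4,v4:16,v5:0,v6:inf,v7:inf,v8:inf
step 4: dist = v0:3,v1:22,v2:inf,v3:4,v4:16,v5:0,v6:29,v7:inf,v8:inf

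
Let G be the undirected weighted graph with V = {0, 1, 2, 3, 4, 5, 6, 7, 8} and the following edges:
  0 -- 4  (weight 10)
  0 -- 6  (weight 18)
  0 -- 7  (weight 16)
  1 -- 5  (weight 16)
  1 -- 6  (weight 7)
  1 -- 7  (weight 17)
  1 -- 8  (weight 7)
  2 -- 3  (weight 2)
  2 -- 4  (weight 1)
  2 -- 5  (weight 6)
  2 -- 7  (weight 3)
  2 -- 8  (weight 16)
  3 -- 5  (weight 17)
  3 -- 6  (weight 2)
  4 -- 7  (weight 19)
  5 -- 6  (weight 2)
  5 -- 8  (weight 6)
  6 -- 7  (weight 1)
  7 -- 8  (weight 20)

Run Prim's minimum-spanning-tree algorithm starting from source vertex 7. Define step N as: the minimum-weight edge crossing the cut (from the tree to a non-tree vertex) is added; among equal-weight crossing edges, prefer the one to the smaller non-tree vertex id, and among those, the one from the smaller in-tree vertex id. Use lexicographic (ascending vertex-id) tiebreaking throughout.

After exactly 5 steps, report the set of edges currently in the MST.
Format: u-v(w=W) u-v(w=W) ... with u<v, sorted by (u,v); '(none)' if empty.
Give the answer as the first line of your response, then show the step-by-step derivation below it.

2-3(w=2) 2-4(w=1) 3-6(w=2) 5-6(w=2) 6-7(w=1)

step 1: add edge 6-7 (w=1); MST = {6-7(w=1)}
step 2: add edge 3-6 (w=2); MST = {3-6(w=2) 6-7(w=1)}
step 3: add edge 2-3 (w=2); MST = {2-3(w=2) 3-6(w=2) 6-7(w=1)}
step 4: add edge 2-4 (w=1); MST = {2-3(w=2) 2-4(w=1) 3-6(w=2) 6-7(w=1)}
step 5: add edge 5-6 (w=2); MST = {2-3(w=2) 2-4(w=1) 3-6(w=2) 5-6(w=2) 6-7(w=1)}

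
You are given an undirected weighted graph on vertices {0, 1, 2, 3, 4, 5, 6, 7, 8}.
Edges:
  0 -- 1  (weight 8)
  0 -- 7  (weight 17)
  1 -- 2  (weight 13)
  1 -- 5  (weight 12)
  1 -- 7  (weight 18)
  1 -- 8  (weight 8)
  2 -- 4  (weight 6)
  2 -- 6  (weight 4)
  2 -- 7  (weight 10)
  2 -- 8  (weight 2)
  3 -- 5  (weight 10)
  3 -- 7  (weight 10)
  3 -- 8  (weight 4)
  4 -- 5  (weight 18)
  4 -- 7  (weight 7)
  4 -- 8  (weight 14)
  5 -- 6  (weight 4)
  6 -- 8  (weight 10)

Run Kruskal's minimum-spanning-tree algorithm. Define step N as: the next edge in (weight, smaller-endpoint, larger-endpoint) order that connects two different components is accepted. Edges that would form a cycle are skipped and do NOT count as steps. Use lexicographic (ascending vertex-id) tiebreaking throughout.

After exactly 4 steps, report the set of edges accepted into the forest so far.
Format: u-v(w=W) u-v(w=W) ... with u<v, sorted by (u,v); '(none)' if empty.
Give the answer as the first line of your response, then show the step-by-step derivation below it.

2-6(w=4) 2-8(w=2) 3-8(w=4) 5-6(w=4)

step 1: add edge 2-8 (w=2); MST = {2-8(w=2)}
step 2: add edge 2-6 (w=4); MST = {2-6(w=4) 2-8(w=2)}
step 3: add edge 3-8 (w=4); MST = {2-6(w=4) 2-8(w=2) 3-8(w=4)}
step 4: add edge 5-6 (w=4); MST = {2-6(w=4) 2-8(w=2) 3-8(w=4) 5-6(w=4)}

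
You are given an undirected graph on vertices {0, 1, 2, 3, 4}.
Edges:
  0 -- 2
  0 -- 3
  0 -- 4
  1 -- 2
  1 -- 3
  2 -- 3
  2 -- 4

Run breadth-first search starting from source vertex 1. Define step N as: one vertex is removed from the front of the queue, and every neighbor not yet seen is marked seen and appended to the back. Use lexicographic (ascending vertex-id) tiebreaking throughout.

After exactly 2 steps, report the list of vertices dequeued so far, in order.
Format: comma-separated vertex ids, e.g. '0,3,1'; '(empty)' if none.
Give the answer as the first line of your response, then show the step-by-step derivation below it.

1,2

step 1: dequeue 1; queue=[2,3]; order=1
step 2: dequeue 2; queue=[3,0,4]; order=1,2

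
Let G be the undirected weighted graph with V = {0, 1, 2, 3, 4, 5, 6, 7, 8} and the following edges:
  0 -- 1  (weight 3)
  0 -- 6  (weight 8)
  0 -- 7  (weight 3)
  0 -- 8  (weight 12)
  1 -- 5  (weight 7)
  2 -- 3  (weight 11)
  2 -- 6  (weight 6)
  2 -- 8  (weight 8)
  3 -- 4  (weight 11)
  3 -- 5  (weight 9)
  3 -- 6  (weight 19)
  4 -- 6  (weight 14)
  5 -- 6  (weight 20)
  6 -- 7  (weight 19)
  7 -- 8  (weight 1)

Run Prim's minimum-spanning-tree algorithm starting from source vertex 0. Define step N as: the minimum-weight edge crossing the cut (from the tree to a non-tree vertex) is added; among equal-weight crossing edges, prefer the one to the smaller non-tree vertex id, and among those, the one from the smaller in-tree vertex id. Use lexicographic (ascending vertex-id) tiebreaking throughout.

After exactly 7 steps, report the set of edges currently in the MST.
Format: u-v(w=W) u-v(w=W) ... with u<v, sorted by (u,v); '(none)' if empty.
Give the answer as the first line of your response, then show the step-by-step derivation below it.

0-1(w=3) 0-7(w=3) 1-5(w=7) 2-6(w=6) 2-8(w=8) 3-5(w=9) 7-8(w=1)

step 1: add edge 0-1 (w=3); MST = {0-1(w=3)}
step 2: add edge 0-7 (w=3); MST = {0-1(w=3) 0-7(w=3)}
step 3: add edge 7-8 (w=1); MST = {0-1(w=3) 0-7(w=3) 7-8(w=1)}
step 4: add edge 1-5 (w=7); MST = {0-1(w=3) 0-7(w=3) 1-5(w=7) 7-8(w=1)}
step 5: add edge 2-8 (w=8); MST = {0-1(w=3) 0-7(w=3) 1-5(w=7) 2-8(w=8) 7-8(w=1)}
step 6: add edge 2-6 (w=6); MST = {0-1(w=3) 0-7(w=3) 1-5(w=7) 2-6(w=6) 2-8(w=8) 7-8(w=1)}
step 7: add edge 3-5 (w=9); MST = {0-1(w=3) 0-7(w=3) 1-5(w=7) 2-6(w=6) 2-8(w=8) 3-5(w=9) 7-8(w=1)}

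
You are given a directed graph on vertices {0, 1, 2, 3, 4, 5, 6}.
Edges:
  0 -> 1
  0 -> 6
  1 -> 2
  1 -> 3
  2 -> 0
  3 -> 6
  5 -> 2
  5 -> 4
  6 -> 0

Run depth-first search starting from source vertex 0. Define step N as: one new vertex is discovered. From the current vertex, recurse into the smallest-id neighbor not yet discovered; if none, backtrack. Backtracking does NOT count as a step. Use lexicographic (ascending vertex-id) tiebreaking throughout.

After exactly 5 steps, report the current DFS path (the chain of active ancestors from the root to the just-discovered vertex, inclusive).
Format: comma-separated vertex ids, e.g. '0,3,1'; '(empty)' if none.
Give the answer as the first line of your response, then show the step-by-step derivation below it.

0,1,3,6

step 1: discover 0; path=0; order=0
step 2: discover 1; path=0>1; order=0,1
step 3: discover 2; path=0>1>2; order=0,1,2
step 4: discover 3; path=0>1>3; order=0,1,2,3
step 5: discover 6; path=0>1>3>6; order=0,1,2,3,6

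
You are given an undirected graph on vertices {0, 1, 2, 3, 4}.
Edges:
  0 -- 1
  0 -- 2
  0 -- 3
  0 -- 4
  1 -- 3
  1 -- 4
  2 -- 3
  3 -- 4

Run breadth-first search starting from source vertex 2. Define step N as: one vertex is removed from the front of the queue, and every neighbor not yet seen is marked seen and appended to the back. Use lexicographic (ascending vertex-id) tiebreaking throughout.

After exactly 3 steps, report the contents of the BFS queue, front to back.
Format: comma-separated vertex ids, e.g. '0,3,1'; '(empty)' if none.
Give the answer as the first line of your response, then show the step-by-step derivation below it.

1,4

step 1: dequeue 2; queue=[0,3]; order=2
step 2: dequeue 0; queue=[3,1,4]; order=2,0
step 3: dequeue 3; queue=[1,4]; order=2,0,3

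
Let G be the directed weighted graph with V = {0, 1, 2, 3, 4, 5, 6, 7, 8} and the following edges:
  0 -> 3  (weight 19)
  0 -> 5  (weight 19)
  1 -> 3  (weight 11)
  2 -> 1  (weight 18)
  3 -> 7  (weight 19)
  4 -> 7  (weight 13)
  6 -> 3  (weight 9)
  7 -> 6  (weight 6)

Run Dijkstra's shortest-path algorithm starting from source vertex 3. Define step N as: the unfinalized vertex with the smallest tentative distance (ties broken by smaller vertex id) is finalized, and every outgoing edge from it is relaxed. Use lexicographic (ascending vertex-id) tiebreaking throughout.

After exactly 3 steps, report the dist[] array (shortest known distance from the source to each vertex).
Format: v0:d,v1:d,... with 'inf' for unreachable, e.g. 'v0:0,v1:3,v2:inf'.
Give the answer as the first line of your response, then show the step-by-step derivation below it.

v0:inf,v1:inf,v2:inf,v3:0,v4:inf,v5:inf,v6:25,v7:19,v8:inf

step 1: dist = v0:inf,v1:inf,v2:inf,v3:0,v4:inf,v5:inf,v6:inf,v7:19,v8:inf
step 2: dist = v0:inf,v1:inf,v2:inf,v3:0,v4:inf,v5:inf,v6:25,v7:19,v8:inf
step 3: dist = v0:inf,v1:inf,v2:inf,v3:0,v4:inf,v5:inf,v6:25,v7:19,v8:inf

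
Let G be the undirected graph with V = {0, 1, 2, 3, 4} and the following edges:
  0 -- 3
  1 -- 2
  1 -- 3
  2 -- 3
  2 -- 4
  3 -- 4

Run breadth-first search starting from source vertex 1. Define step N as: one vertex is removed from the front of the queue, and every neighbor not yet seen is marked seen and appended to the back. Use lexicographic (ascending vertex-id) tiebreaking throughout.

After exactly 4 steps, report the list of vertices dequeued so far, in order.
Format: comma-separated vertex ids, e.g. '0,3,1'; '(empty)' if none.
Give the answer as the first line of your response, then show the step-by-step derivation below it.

1,2,3,4

step 1: dequeue 1; queue=[2,3]; order=1
step 2: dequeue 2; queue=[3,4]; order=1,2
step 3: dequeue 3; queue=[4,0]; order=1,2,3
step 4: dequeue 4; queue=[0]; order=1,2,3,4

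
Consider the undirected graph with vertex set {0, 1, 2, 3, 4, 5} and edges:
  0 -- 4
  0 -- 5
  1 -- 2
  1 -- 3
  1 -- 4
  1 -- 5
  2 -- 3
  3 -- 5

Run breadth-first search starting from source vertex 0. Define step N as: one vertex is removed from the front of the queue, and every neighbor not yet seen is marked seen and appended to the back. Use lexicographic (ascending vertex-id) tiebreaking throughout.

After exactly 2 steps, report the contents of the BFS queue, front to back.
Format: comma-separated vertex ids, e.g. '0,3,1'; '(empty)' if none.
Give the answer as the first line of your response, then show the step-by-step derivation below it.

5,1

step 1: dequeue 0; queue=[4,5]; order=0
step 2: dequeue 4; queue=[5,1]; order=0,4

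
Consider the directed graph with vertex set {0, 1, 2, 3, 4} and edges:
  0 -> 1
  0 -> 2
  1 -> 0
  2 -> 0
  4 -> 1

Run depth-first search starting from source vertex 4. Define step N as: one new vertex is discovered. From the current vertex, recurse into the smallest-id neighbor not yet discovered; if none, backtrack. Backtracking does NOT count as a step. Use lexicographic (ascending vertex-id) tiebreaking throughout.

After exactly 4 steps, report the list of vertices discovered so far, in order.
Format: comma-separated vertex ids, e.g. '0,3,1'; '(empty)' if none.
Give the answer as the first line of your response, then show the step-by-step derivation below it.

4,1,0,2

step 1: discover 4; path=4; order=4
step 2: discover 1; path=4>1; order=4,1
step 3: discover 0; path=4>1>0; order=4,1,0
step 4: discover 2; path=4>1>0>2; order=4,1,0,2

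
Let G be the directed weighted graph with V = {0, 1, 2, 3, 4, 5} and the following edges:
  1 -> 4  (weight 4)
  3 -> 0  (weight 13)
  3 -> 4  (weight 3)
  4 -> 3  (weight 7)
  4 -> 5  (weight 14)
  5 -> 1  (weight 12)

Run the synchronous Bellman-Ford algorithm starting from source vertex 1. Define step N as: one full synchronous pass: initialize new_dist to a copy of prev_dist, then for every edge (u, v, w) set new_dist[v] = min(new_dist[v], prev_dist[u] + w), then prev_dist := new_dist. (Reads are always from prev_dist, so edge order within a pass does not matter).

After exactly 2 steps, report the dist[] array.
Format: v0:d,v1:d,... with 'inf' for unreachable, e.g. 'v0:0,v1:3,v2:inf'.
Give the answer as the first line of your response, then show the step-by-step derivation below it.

v0:inf,v1:0,v2:inf,v3:11,v4:4,v5:18

step 1: dist = v0:inf,v1:0,v2:inf,v3:inf,v4:4,v5:inf
step 2: dist = v0:inf,v1:0,v2:inf,v3:11,v4:4,v5:18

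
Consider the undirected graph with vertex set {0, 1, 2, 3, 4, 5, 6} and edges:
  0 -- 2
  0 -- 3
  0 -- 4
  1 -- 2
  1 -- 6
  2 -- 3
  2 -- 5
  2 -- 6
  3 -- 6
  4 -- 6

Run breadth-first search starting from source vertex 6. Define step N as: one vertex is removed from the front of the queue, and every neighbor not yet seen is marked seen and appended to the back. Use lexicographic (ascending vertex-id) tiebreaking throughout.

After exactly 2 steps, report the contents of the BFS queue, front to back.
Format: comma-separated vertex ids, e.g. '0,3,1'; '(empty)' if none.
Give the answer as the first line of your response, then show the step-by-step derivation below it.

2,3,4

step 1: dequeue 6; queue=[1,2,3,4]; order=6
step 2: dequeue 1; queue=[2,3,4]; order=6,1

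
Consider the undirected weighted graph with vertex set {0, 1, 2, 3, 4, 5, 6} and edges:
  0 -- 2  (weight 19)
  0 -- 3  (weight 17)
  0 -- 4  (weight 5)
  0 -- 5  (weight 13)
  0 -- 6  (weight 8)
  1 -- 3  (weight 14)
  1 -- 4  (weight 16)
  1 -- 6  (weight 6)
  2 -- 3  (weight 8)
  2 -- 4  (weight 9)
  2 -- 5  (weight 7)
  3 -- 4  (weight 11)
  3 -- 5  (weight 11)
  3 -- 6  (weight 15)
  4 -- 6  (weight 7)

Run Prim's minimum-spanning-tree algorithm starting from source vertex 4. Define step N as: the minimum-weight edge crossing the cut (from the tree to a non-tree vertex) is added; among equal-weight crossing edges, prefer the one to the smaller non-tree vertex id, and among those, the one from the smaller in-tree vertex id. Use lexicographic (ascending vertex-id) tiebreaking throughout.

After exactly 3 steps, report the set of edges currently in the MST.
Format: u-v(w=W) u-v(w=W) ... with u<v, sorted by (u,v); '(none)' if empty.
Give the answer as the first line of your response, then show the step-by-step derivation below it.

0-4(w=5) 1-6(w=6) 4-6(w=7)

step 1: add edge 0-4 (w=5); MST = {0-4(w=5)}
step 2: add edge 4-6 (w=7); MST = {0-4(w=5) 4-6(w=7)}
step 3: add edge 1-6 (w=6); MST = {0-4(w=5) 1-6(w=6) 4-6(w=7)}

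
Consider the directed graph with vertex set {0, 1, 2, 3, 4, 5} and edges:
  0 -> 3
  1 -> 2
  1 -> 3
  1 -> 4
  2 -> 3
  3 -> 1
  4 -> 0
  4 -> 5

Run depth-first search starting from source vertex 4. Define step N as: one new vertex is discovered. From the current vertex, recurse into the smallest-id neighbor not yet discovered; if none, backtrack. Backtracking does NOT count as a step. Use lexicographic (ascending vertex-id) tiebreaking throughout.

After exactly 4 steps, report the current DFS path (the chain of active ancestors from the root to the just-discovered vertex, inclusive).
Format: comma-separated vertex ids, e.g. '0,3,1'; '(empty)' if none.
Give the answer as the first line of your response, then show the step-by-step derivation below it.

4,0,3,1

step 1: discover 4; path=4; order=4
step 2: discover 0; path=4>0; order=4,0
step 3: discover 3; path=4>0>3; order=4,0,3
step 4: discover 1; path=4>0>3>1; order=4,0,3,1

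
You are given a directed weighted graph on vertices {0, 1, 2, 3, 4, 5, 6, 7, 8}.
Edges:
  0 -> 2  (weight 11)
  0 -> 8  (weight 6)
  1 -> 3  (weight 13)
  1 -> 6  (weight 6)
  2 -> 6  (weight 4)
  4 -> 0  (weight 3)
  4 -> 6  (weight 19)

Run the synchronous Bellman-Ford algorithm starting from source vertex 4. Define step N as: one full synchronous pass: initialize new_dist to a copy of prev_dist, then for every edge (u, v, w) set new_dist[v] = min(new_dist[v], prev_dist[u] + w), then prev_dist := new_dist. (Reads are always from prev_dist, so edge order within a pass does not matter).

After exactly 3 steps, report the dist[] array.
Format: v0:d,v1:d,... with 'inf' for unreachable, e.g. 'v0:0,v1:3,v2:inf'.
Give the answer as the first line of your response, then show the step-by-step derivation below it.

v0:3,v1:inf,v2:14,v3:inf,v4:0,v5:inf,v6:18,v7:inf,v8:9

step 1: dist = v0:3,v1:inf,v2:inf,v3:inf,v4:0,v5:inf,v6:19,v7:inf,v8:inf
step 2: dist = v0:3,v1:inf,v2:14,v3:inf,v4:0,v5:inf,v6:19,v7:inf,v8:9
step 3: dist = v0:3,v1:inf,v2:14,v3:inf,v4:0,v5:inf,v6:18,v7:inf,v8:9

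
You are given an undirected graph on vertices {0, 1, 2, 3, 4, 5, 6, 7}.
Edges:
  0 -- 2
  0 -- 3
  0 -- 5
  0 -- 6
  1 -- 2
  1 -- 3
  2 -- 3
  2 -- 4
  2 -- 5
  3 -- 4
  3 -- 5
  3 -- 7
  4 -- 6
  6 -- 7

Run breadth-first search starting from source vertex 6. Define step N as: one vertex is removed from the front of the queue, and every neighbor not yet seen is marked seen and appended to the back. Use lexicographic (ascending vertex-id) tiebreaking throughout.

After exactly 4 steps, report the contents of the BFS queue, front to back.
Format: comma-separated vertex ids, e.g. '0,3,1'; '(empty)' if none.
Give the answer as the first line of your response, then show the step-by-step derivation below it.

2,3,5

step 1: dequeue 6; queue=[0,4,7]; order=6
step 2: dequeue 0; queue=[4,7,2,3,5]; order=6,0
step 3: dequeue 4; queue=[7,2,3,5]; order=6,0,4
step 4: dequeue 7; queue=[2,3,5]; order=6,0,4,7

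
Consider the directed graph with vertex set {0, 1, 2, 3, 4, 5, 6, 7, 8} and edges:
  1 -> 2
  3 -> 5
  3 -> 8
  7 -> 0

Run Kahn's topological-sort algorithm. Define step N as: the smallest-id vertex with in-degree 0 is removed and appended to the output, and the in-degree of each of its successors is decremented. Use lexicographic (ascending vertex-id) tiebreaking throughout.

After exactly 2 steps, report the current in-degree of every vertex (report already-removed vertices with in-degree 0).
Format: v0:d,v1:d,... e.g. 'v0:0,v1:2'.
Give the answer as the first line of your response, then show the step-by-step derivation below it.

v0:1,v1:0,v2:0,v3:0,v4:0,v5:1,v6:0,v7:0,v8:1

step 1: output 1; order=[1]; indeg=(1,0,0,0,0,1,0,0,1)
step 2: output 2; order=[1,2]; indeg=(1,0,0,0,0,1,0,0,1)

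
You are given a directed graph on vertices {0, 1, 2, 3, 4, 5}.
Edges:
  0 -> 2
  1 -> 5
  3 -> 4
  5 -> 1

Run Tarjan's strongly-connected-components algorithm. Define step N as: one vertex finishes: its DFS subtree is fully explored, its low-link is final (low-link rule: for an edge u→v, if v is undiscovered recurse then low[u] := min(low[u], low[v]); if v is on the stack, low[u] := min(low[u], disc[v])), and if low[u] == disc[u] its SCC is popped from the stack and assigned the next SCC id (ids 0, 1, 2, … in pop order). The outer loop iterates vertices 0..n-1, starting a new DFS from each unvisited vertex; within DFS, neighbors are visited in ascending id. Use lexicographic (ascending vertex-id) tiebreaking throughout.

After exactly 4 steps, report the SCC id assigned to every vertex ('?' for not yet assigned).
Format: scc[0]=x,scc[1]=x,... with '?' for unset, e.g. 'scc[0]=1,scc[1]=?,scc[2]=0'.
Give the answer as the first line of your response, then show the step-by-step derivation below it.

scc[0]=1,scc[1]=2,scc[2]=0,scc[3]=?,scc[4]=?,scc[5]=2

step 1: low=(low[0]=0,low[1]=?,low[2]=1,low[3]=?,low[4]=?,low[5]=?); scc=(scc[0]=?,scc[1]=?,scc[2]=0,scc[3]=?,scc[4]=?,scc[5]=?)
step 2: low=(low[0]=0,low[1]=?,low[2]=1,low[3]=?,low[4]=?,low[5]=?); scc=(scc[0]=1,scc[1]=?,scc[2]=0,scc[3]=?,scc[4]=?,scc[5]=?)
step 3: low=(low[0]=0,low[1]=2,low[2]=1,low[3]=?,low[4]=?,low[5]=2); scc=(scc[0]=1,scc[1]=?,scc[2]=0,scc[3]=?,scc[4]=?,scc[5]=?)
step 4: low=(low[0]=0,low[1]=2,low[2]=1,low[3]=?,low[4]=?,low[5]=2); scc=(scc[0]=1,scc[1]=2,scc[2]=0,scc[3]=?,scc[4]=?,scc[5]=2)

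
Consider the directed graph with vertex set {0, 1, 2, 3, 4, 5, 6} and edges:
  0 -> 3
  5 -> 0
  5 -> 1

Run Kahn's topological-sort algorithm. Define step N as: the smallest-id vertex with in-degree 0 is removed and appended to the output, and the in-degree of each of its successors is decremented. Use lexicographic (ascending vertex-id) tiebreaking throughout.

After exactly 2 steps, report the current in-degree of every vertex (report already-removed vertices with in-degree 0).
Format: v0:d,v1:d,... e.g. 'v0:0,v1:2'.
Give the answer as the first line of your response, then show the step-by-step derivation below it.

v0:1,v1:1,v2:0,v3:1,v4:0,v5:0,v6:0

step 1: output 2; order=[2]; indeg=(1,1,0,1,0,0,0)
step 2: output 4; order=[2,4]; indeg=(1,1,0,1,0,0,0)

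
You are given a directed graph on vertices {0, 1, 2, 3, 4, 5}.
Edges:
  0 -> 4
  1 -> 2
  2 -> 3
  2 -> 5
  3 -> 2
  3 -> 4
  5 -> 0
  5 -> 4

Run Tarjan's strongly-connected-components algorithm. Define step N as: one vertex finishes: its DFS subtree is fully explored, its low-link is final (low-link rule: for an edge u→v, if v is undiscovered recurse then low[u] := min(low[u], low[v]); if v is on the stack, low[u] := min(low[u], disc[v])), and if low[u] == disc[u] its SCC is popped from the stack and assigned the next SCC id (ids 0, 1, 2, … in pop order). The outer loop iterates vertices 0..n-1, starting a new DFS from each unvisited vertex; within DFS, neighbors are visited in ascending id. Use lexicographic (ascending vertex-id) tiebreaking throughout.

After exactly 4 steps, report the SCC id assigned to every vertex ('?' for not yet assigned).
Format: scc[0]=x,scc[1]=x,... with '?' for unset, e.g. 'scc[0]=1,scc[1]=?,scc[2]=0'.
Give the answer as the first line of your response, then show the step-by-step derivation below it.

scc[0]=1,scc[1]=?,scc[2]=?,scc[3]=?,scc[4]=0,scc[5]=2

step 1: low=(low[0]=0,low[1]=?,low[2]=?,low[3]=?,low[4]=1,low[5]=?); scc=(scc[0]=?,scc[1]=?,scc[2]=?,scc[3]=?,scc[4]=0,scc[5]=?)
step 2: low=(low[0]=0,low[1]=?,low[2]=?,low[3]=?,low[4]=1,low[5]=?); scc=(scc[0]=1,scc[1]=?,scc[2]=?,scc[3]=?,scc[4]=0,scc[5]=?)
step 3: low=(low[0]=0,low[1]=2,low[2]=3,low[3]=3,low[4]=1,low[5]=?); scc=(scc[0]=1,scc[1]=?,scc[2]=?,scc[3]=?,scc[4]=0,scc[5]=?)
step 4: low=(low[0]=0,low[1]=2,low[2]=3,low[3]=3,low[4]=1,low[5]=5); scc=(scc[0]=1,scc[1]=?,scc[2]=?,scc[3]=?,scc[4]=0,scc[5]=2)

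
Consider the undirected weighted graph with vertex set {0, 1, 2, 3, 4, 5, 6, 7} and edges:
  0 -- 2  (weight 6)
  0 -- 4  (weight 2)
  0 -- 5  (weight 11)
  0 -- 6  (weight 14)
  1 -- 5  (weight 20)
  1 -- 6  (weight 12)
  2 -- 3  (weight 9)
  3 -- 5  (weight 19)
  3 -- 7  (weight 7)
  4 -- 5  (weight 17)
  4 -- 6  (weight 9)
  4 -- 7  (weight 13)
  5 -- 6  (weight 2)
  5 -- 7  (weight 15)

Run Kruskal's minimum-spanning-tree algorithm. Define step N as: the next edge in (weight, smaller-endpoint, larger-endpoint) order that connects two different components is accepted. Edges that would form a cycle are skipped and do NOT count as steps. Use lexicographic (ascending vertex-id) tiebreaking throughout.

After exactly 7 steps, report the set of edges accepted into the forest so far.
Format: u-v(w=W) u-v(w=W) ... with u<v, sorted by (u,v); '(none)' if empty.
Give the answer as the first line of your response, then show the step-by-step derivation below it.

0-2(w=6) 0-4(w=2) 1-6(w=12) 2-3(w=9) 3-7(w=7) 4-6(w=9) 5-6(w=2)

step 1: add edge 0-4 (w=2); MST = {0-4(w=2)}
step 2: add edge 5-6 (w=2); MST = {0-4(w=2) 5-6(w=2)}
step 3: add edge 0-2 (w=6); MST = {0-2(w=6) 0-4(w=2) 5-6(w=2)}
step 4: add edge 3-7 (w=7); MST = {0-2(w=6) 0-4(w=2) 3-7(w=7) 5-6(w=2)}
step 5: add edge 2-3 (w=9); MST = {0-2(w=6) 0-4(w=2) 2-3(w=9) 3-7(w=7) 5-6(w=2)}
step 6: add edge 4-6 (w=9); MST = {0-2(w=6) 0-4(w=2) 2-3(w=9) 3-7(w=7) 4-6(w=9) 5-6(w=2)}
step 7: add edge 1-6 (w=12); MST = {0-2(w=6) 0-4(w=2) 1-6(w=12) 2-3(w=9) 3-7(w=7) 4-6(w=9) 5-6(w=2)}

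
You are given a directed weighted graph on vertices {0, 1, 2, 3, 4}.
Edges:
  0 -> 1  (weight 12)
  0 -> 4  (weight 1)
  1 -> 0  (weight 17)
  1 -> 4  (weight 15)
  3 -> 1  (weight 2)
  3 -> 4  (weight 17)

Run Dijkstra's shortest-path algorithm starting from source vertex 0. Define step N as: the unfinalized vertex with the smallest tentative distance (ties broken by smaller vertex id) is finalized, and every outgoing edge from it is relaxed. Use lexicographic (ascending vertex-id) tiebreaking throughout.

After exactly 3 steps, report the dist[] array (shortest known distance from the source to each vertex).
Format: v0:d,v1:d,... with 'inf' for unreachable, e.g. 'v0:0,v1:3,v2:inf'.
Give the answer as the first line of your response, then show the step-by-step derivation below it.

v0:0,v1:12,v2:inf,v3:inf,v4:1

step 1: dist = v0:0,v1:12,v2:inf,v3:inf,v4:1
step 2: dist = v0:0,v1:12,v2:inf,v3:inf,v4:1
step 3: dist = v0:0,v1:12,v2:inf,v3:inf,v4:1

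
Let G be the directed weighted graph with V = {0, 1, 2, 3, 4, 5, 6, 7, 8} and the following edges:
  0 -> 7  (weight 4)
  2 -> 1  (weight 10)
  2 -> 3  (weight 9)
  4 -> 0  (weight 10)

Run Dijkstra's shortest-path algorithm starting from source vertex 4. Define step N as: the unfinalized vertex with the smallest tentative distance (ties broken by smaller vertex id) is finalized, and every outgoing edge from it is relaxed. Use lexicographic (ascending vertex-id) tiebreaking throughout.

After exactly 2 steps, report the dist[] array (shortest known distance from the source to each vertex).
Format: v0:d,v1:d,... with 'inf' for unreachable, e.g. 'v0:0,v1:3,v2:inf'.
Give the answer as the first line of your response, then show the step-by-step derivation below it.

v0:10,v1:inf,v2:inf,v3:inf,v4:0,v5:inf,v6:inf,v7:14,v8:inf

step 1: dist = v0:10,v1:inf,v2:inf,v3:inf,v4:0,v5:inf,v6:inf,v7:inf,v8:inf
step 2: dist = v0:10,v1:inf,v2:inf,v3:inf,v4:0,v5:inf,v6:inf,v7:14,v8:inf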